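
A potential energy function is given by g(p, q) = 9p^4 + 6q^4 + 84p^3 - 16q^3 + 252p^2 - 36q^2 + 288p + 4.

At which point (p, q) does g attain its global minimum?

g(p,q) separates as A(p) + B(q) + 4, so its minimum is min A + min B + 4.
A'(p) = 36(p + 1)(p + 2)(p + 4) vanishes at p ∈ {-4, -2, -1}; B'(q) = 24q(q - 3)(q + 1) vanishes at q ∈ {-1, 0, 3}.
Local minima of A (where A''>0): A(-4)=-192, A(-1)=-111. Local minima of B: B(-1)=-14, B(3)=-270.
So the global minimum of g is A(-4) + B(3) + 4 = -192 − 270 + 4 = -458, attained at (-4, 3).

(-4, 3)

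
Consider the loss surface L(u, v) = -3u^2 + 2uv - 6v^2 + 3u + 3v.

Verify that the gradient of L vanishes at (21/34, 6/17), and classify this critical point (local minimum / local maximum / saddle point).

∇L = (-6u + 2v + 3, 2u - 12v + 3); substituting (21/34, 6/17) gives ∇L = (0, 0), so (21/34, 6/17) is indeed a critical point.
The Hessian of L is constant: H = [[-6, 2], [2, -12]].
det(H) = (-6)·(-12) − 2² = 68.
det(H) > 0 and tr(H) = -18 < 0, so H is negative definite and the point is a local maximum.

local maximum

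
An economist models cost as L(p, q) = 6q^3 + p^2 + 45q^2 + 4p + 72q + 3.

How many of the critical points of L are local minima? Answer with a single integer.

1

L separates as a function of p plus a function of q, so ∇L=0 decouples.
∂L/∂p = 2(p + 2) = 0 at p ∈ {-2}; ∂L/∂q = 18(q + 1)(q + 4) = 0 at q ∈ {-4, -1}.
The Hessian is diagonal: diag(L_pp, L_qq). Second derivatives: L_pp(-2)=2; L_qq(-4)=-54, L_qq(-1)=54.
Local minima occur where both diagonal entries positive: (-2, -1). Count: 1.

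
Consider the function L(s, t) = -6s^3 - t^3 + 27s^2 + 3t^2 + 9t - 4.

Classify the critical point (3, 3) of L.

The mixed partial ∂²L/∂s∂t is 0, so the Hessian at any point is diag(L_ss, L_tt) = diag(18(-2s + 3), 6(-t + 1)).
At (3, 3): H = diag(-54, -12).
Both eigenvalues are negative, so H is negative definite: a local maximum.

local maximum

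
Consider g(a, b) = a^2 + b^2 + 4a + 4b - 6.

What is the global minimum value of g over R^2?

g(a,b) separates as P(a) + Q(b) − 6, so its minimum is min P + min Q − 6.
P'(a) = 2a + 4 vanishes at a ∈ {-2}; Q'(b) = 2b + 4 vanishes at b ∈ {-2}.
Local minima of P (where P''>0): P(-2)=-4. Local minima of Q: Q(-2)=-4.
So the global minimum of g is P(-2) + Q(-2) − 6 = -4 − 4 − 6 = -14, attained at (-2, -2).

-14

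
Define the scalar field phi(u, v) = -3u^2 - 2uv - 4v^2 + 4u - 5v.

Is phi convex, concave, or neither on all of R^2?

phi is quadratic, so its Hessian is the constant matrix H = [[-6, -2], [-2, -8]].
det(H) = 44, tr(H) = -14.
det(H) > 0 and tr(H) < 0, so H is negative definite everywhere: concave.

concave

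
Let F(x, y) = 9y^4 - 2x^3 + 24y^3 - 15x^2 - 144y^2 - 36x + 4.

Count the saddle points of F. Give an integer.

3

F separates as a function of x plus a function of y, so ∇F=0 decouples.
∂F/∂x = -6(x + 2)(x + 3) = 0 at x ∈ {-3, -2}; ∂F/∂y = 36y(y - 2)(y + 4) = 0 at y ∈ {-4, 0, 2}.
The Hessian is diagonal: diag(F_xx, F_yy). Second derivatives: F_xx(-3)=6, F_xx(-2)=-6; F_yy(-4)=864, F_yy(0)=-288, F_yy(2)=432.
Saddle points occur where the two diagonal entries have opposite signs: (-3, 0), (-2, -4), (-2, 2). Count: 3.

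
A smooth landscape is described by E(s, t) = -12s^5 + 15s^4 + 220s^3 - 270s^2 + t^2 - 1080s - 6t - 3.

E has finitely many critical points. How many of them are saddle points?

2

E separates as a function of s plus a function of t, so ∇E=0 decouples.
∂E/∂s = -60(s - 3)(s - 2)(s + 1)(s + 3) = 0 at s ∈ {-3, -1, 2, 3}; ∂E/∂t = 2(t - 3) = 0 at t ∈ {3}.
The Hessian is diagonal: diag(E_ss, E_tt). Second derivatives: E_ss(-3)=3600, E_ss(-1)=-1440, E_ss(2)=900, E_ss(3)=-1440; E_tt(3)=2.
Saddle points occur where the two diagonal entries have opposite signs: (-1, 3), (3, 3). Count: 2.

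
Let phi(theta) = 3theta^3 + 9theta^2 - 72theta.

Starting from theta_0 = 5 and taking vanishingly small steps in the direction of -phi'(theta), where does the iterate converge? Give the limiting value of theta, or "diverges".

2

phi'(theta) = 9(theta - 2)(theta + 4), so phi'(5) = 243.
Gradient descent moves in the -phi' direction, i.e. theta is decreasing.
The nearest critical point in that direction is theta = 2, where phi'' = 54 > 0 (a local minimum). The iterate converges there.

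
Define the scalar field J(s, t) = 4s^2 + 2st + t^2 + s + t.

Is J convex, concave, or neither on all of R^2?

J is quadratic, so its Hessian is the constant matrix H = [[8, 2], [2, 2]].
det(H) = 12, tr(H) = 10.
det(H) > 0 and tr(H) > 0, so H is positive definite everywhere: convex.

convex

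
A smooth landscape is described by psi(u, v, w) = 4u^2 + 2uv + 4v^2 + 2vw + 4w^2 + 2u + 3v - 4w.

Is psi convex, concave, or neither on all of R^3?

psi is quadratic, so its Hessian is the constant matrix H = [[8, 2, 0], [2, 8, 2], [0, 2, 8]].
Leading principal minors: 8, 60, 448.
All positive ⇒ H ≻ 0 ⇒ convex.

convex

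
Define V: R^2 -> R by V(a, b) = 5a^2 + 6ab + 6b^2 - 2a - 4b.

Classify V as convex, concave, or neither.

V is quadratic, so its Hessian is the constant matrix H = [[10, 6], [6, 12]].
det(H) = 84, tr(H) = 22.
det(H) > 0 and tr(H) > 0, so H is positive definite everywhere: convex.

convex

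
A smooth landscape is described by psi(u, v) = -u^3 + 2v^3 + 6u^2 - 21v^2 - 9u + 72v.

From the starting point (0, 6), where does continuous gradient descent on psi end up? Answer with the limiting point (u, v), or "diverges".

(1, 4)

psi is separable, so gradient descent decouples: u follows -∂psi/∂u, v follows -∂psi/∂v.
∂psi/∂u = -3(u - 3)(u - 1); at u=0 this is -9, so u increases.
∂psi/∂v = 6(v - 4)(v - 3); at v=6 this is 36, so v decreases.
u converges to its nearest critical value 1 (a local min of the u-part); v converges to 4. The iterate converges to (1, 4).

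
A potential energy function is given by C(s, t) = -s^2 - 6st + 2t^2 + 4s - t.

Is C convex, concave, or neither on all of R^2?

neither

C is quadratic, so its Hessian is the constant matrix H = [[-2, -6], [-6, 4]].
det(H) = -44, tr(H) = 2.
det(H) < 0, so H is indefinite: neither convex nor concave.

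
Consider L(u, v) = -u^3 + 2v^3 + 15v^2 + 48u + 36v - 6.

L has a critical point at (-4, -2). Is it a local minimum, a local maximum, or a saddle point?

The mixed partial ∂²L/∂u∂v is 0, so the Hessian at any point is diag(L_uu, L_vv) = diag(-6u, 6(2v + 5)).
At (-4, -2): H = diag(24, 6).
Both eigenvalues are positive, so H is positive definite: a local minimum.

local minimum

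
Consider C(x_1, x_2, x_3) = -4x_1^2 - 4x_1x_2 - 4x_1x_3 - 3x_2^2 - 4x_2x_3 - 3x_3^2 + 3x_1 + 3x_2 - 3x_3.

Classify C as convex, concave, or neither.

C is quadratic, so its Hessian is the constant matrix H = [[-8, -4, -4], [-4, -6, -4], [-4, -4, -6]].
Leading principal minors: -8, 32, -96.
Signs alternate −, +, − ⇒ H ≺ 0 ⇒ concave.

concave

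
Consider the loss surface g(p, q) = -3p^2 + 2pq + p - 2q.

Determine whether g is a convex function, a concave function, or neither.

g is quadratic, so its Hessian is the constant matrix H = [[-6, 2], [2, 0]].
det(H) = -4, tr(H) = -6.
det(H) < 0, so H is indefinite: neither convex nor concave.

neither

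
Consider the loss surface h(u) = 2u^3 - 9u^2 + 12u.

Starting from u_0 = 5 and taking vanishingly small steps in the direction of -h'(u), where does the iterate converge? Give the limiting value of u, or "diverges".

h'(u) = 6(u - 2)(u - 1), so h'(5) = 72.
Gradient descent moves in the -h' direction, i.e. u is decreasing.
The nearest critical point in that direction is u = 2, where h'' = 6 > 0 (a local minimum). The iterate converges there.

2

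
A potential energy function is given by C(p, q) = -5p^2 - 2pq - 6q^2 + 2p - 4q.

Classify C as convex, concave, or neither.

C is quadratic, so its Hessian is the constant matrix H = [[-10, -2], [-2, -12]].
det(H) = 116, tr(H) = -22.
det(H) > 0 and tr(H) < 0, so H is negative definite everywhere: concave.

concave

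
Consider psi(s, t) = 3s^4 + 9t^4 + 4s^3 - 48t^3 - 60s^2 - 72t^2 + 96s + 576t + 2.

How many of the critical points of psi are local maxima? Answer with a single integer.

1

psi separates as a function of s plus a function of t, so ∇psi=0 decouples.
∂psi/∂s = 12(s - 2)(s - 1)(s + 4) = 0 at s ∈ {-4, 1, 2}; ∂psi/∂t = 36(t - 4)(t - 2)(t + 2) = 0 at t ∈ {-2, 2, 4}.
The Hessian is diagonal: diag(psi_ss, psi_tt). Second derivatives: psi_ss(-4)=360, psi_ss(1)=-60, psi_ss(2)=72; psi_tt(-2)=864, psi_tt(2)=-288, psi_tt(4)=432.
Local maxima occur where both diagonal entries negative: (1, 2). Count: 1.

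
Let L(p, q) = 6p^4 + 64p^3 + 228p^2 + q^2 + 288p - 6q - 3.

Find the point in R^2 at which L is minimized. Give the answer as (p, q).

L(p,q) separates as A(p) + B(q) − 3, so its minimum is min A + min B − 3.
A'(p) = 24(p + 1)(p + 3)(p + 4) vanishes at p ∈ {-4, -3, -1}; B'(q) = 2q - 6 vanishes at q ∈ {3}.
Local minima of A (where A''>0): A(-4)=-64, A(-1)=-118. Local minima of B: B(3)=-9.
So the global minimum of L is A(-1) + B(3) − 3 = -118 − 9 − 3 = -130, attained at (-1, 3).

(-1, 3)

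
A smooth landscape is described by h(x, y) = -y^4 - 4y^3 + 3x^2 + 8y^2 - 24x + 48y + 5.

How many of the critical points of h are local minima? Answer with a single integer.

1

h separates as a function of x plus a function of y, so ∇h=0 decouples.
∂h/∂x = 6(x - 4) = 0 at x ∈ {4}; ∂h/∂y = -4(y - 2)(y + 2)(y + 3) = 0 at y ∈ {-3, -2, 2}.
The Hessian is diagonal: diag(h_xx, h_yy). Second derivatives: h_xx(4)=6; h_yy(-3)=-20, h_yy(-2)=16, h_yy(2)=-80.
Local minima occur where both diagonal entries positive: (4, -2). Count: 1.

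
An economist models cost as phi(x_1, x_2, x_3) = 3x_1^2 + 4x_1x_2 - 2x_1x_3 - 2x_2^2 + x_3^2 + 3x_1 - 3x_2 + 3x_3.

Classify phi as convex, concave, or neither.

neither

phi is quadratic, so its Hessian is the constant matrix H = [[6, 4, -2], [4, -4, 0], [-2, 0, 2]].
Leading principal minors: 6, -40, -64.
Neither pattern holds ⇒ H is indefinite ⇒ neither convex nor concave.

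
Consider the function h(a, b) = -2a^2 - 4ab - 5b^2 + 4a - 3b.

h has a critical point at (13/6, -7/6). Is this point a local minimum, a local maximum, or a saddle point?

The Hessian of h is constant: H = [[-4, -4], [-4, -10]].
det(H) = (-4)·(-10) − (-4)² = 24.
det(H) > 0 and tr(H) = -14 < 0, so H is negative definite and the point is a local maximum.

local maximum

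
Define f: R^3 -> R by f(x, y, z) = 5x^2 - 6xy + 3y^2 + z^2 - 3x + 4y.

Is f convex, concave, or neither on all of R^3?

f is quadratic, so its Hessian is the constant matrix H = [[10, -6, 0], [-6, 6, 0], [0, 0, 2]].
Leading principal minors: 10, 24, 48.
All positive ⇒ H ≻ 0 ⇒ convex.

convex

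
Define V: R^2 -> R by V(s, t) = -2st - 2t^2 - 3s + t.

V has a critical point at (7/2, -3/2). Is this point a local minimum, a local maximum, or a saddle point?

The Hessian of V is constant: H = [[0, -2], [-2, -4]].
det(H) = 0·(-4) − (-2)² = -4.
Since det(H) < 0, H is indefinite and the critical point is a saddle point.

saddle point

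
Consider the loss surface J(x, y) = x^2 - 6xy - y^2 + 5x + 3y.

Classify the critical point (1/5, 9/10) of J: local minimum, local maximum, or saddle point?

saddle point

The Hessian of J is constant: H = [[2, -6], [-6, -2]].
det(H) = 2·(-2) − (-6)² = -40.
Since det(H) < 0, H is indefinite and the critical point is a saddle point.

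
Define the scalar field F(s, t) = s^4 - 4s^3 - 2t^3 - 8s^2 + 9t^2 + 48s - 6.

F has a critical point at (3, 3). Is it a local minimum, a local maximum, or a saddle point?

The mixed partial ∂²F/∂s∂t is 0, so the Hessian at any point is diag(F_ss, F_tt) = diag(4(3s^2 - 6s - 4), 6(-2t + 3)).
At (3, 3): H = diag(20, -18).
The eigenvalues have opposite signs, so H is indefinite: a saddle point.

saddle point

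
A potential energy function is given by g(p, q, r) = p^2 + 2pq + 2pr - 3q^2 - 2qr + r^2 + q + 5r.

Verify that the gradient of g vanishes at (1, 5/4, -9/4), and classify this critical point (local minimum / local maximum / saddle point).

∇g = (2p + 2q + 2r, 2p - 6q - 2r + 1, 2p - 2q + 2r + 5); substituting (1, 5/4, -9/4) gives ∇g = (0, 0, 0), so (1, 5/4, -9/4) is indeed a critical point.
The Hessian is constant: H = [[2, 2, 2], [2, -6, -2], [2, -2, 2]].
Leading principal minors: Δ₁ = 2, Δ₂ = -16, Δ₃ = -32.
The minors fit neither the all-positive nor the alternating-sign pattern, so H is indefinite: a saddle point.

saddle point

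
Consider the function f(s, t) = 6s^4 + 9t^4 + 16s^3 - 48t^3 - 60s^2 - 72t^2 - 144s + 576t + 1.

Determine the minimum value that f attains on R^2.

-1215

f(s,t) separates as P(s) + Q(t) + 1, so its minimum is min P + min Q + 1.
P'(s) = 24(s - 2)(s + 1)(s + 3) vanishes at s ∈ {-3, -1, 2}; Q'(t) = 36(t - 4)(t - 2)(t + 2) vanishes at t ∈ {-2, 2, 4}.
Local minima of P (where P''>0): P(-3)=-54, P(2)=-304. Local minima of Q: Q(-2)=-912, Q(4)=384.
So the global minimum of f is P(2) + Q(-2) + 1 = -304 − 912 + 1 = -1215, attained at (2, -2).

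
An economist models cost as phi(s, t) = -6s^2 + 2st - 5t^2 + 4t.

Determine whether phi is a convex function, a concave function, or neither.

phi is quadratic, so its Hessian is the constant matrix H = [[-12, 2], [2, -10]].
det(H) = 116, tr(H) = -22.
det(H) > 0 and tr(H) < 0, so H is negative definite everywhere: concave.

concave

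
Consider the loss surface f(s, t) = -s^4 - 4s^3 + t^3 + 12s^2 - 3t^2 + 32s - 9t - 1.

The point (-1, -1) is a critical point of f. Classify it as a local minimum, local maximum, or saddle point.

The mixed partial ∂²f/∂s∂t is 0, so the Hessian at any point is diag(f_ss, f_tt) = diag(12(-s^2 - 2s + 2), 6(t - 1)).
At (-1, -1): H = diag(36, -12).
The eigenvalues have opposite signs, so H is indefinite: a saddle point.

saddle point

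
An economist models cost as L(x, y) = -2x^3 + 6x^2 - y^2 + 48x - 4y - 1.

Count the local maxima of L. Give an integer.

1

L separates as a function of x plus a function of y, so ∇L=0 decouples.
∂L/∂x = -6(x - 4)(x + 2) = 0 at x ∈ {-2, 4}; ∂L/∂y = -2(y + 2) = 0 at y ∈ {-2}.
The Hessian is diagonal: diag(L_xx, L_yy). Second derivatives: L_xx(-2)=36, L_xx(4)=-36; L_yy(-2)=-2.
Local maxima occur where both diagonal entries negative: (4, -2). Count: 1.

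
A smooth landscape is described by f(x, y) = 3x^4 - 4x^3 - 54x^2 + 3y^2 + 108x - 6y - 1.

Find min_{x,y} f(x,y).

f(x,y) separates as P(x) + Q(y) − 1, so its minimum is min P + min Q − 1.
P'(x) = 12(x - 3)(x - 1)(x + 3) vanishes at x ∈ {-3, 1, 3}; Q'(y) = 6y - 6 vanishes at y ∈ {1}.
Local minima of P (where P''>0): P(-3)=-459, P(3)=-27. Local minima of Q: Q(1)=-3.
So the global minimum of f is P(-3) + Q(1) − 1 = -459 − 3 − 1 = -463, attained at (-3, 1).

-463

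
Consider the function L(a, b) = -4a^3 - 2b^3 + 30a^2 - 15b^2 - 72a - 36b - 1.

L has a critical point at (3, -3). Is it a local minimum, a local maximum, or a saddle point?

The mixed partial ∂²L/∂a∂b is 0, so the Hessian at any point is diag(L_aa, L_bb) = diag(12(-2a + 5), -6(2b + 5)).
At (3, -3): H = diag(-12, 6).
The eigenvalues have opposite signs, so H is indefinite: a saddle point.

saddle point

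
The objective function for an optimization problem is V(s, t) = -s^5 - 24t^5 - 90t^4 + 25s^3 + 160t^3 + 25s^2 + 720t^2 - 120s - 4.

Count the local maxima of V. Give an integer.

V separates as a function of s plus a function of t, so ∇V=0 decouples.
∂V/∂s = -5(s - 4)(s - 1)(s + 2)(s + 3) = 0 at s ∈ {-3, -2, 1, 4}; ∂V/∂t = -120t(t - 2)(t + 2)(t + 3) = 0 at t ∈ {-3, -2, 0, 2}.
The Hessian is diagonal: diag(V_ss, V_tt). Second derivatives: V_ss(-3)=140, V_ss(-2)=-90, V_ss(1)=180, V_ss(4)=-630; V_tt(-3)=1800, V_tt(-2)=-960, V_tt(0)=1440, V_tt(2)=-4800.
Local maxima occur where both diagonal entries negative: (-2, -2), (-2, 2), (4, -2), (4, 2). Count: 4.

4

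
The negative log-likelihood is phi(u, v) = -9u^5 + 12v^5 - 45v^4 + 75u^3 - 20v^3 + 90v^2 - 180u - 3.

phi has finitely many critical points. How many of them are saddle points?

8

phi separates as a function of u plus a function of v, so ∇phi=0 decouples.
∂phi/∂u = -45(u - 2)(u - 1)(u + 1)(u + 2) = 0 at u ∈ {-2, -1, 1, 2}; ∂phi/∂v = 60v(v - 3)(v - 1)(v + 1) = 0 at v ∈ {-1, 0, 1, 3}.
The Hessian is diagonal: diag(phi_uu, phi_vv). Second derivatives: phi_uu(-2)=540, phi_uu(-1)=-270, phi_uu(1)=270, phi_uu(2)=-540; phi_vv(-1)=-480, phi_vv(0)=180, phi_vv(1)=-240, phi_vv(3)=1440.
Saddle points occur where the two diagonal entries have opposite signs: (-2, -1), (-2, 1), (-1, 0), (-1, 3), (1, -1), (1, 1), (2, 0), (2, 3). Count: 8.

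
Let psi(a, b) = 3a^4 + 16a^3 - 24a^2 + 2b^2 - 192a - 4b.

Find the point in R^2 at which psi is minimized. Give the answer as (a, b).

(2, 1)

psi(a,b) separates as P(a) + Q(b), so its minimum is min P + min Q.
P'(a) = 12(a - 2)(a + 2)(a + 4) vanishes at a ∈ {-4, -2, 2}; Q'(b) = 4b - 4 vanishes at b ∈ {1}.
Local minima of P (where P''>0): P(-4)=128, P(2)=-304. Local minima of Q: Q(1)=-2.
So the global minimum of psi is P(2) + Q(1) = -304 − 2 = -306, attained at (2, 1).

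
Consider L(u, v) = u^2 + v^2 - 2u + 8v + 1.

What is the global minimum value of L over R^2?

L(u,v) separates as P(u) + Q(v) + 1, so its minimum is min P + min Q + 1.
P'(u) = 2u - 2 vanishes at u ∈ {1}; Q'(v) = 2v + 8 vanishes at v ∈ {-4}.
Local minima of P (where P''>0): P(1)=-1. Local minima of Q: Q(-4)=-16.
So the global minimum of L is P(1) + Q(-4) + 1 = -1 − 16 + 1 = -16, attained at (1, -4).

-16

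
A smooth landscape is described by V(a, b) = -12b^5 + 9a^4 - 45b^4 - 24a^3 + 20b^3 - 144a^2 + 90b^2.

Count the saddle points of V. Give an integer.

V separates as a function of a plus a function of b, so ∇V=0 decouples.
∂V/∂a = 36a(a - 4)(a + 2) = 0 at a ∈ {-2, 0, 4}; ∂V/∂b = -60b(b - 1)(b + 1)(b + 3) = 0 at b ∈ {-3, -1, 0, 1}.
The Hessian is diagonal: diag(V_aa, V_bb). Second derivatives: V_aa(-2)=432, V_aa(0)=-288, V_aa(4)=864; V_bb(-3)=1440, V_bb(-1)=-240, V_bb(0)=180, V_bb(1)=-480.
Saddle points occur where the two diagonal entries have opposite signs: (-2, -1), (-2, 1), (0, -3), (0, 0), (4, -1), (4, 1). Count: 6.

6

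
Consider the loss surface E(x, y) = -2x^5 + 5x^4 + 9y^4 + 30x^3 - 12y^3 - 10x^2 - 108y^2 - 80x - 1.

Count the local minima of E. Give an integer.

E separates as a function of x plus a function of y, so ∇E=0 decouples.
∂E/∂x = -10(x - 4)(x - 1)(x + 1)(x + 2) = 0 at x ∈ {-2, -1, 1, 4}; ∂E/∂y = 36y(y - 3)(y + 2) = 0 at y ∈ {-2, 0, 3}.
The Hessian is diagonal: diag(E_xx, E_yy). Second derivatives: E_xx(-2)=180, E_xx(-1)=-100, E_xx(1)=180, E_xx(4)=-900; E_yy(-2)=360, E_yy(0)=-216, E_yy(3)=540.
Local minima occur where both diagonal entries positive: (-2, -2), (-2, 3), (1, -2), (1, 3). Count: 4.

4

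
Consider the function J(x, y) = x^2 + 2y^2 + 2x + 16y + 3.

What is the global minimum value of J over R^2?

J(x,y) separates as P(x) + Q(y) + 3, so its minimum is min P + min Q + 3.
P'(x) = 2x + 2 vanishes at x ∈ {-1}; Q'(y) = 4y + 16 vanishes at y ∈ {-4}.
Local minima of P (where P''>0): P(-1)=-1. Local minima of Q: Q(-4)=-32.
So the global minimum of J is P(-1) + Q(-4) + 3 = -1 − 32 + 3 = -30, attained at (-1, -4).

-30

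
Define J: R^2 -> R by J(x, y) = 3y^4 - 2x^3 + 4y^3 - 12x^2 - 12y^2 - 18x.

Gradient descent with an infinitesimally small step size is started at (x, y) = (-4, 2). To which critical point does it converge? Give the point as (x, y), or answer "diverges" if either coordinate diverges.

(-3, 1)

J is separable, so gradient descent decouples: x follows -∂J/∂x, y follows -∂J/∂y.
∂J/∂x = -6(x + 1)(x + 3); at x=-4 this is -18, so x increases.
∂J/∂y = 12y(y - 1)(y + 2); at y=2 this is 96, so y decreases.
x converges to its nearest critical value -3 (a local min of the x-part); y converges to 1. The iterate converges to (-3, 1).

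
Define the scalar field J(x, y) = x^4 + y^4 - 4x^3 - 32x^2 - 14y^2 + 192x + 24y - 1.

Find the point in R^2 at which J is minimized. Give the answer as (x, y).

(-4, -3)

J(x,y) separates as P(x) + Q(y) − 1, so its minimum is min P + min Q − 1.
P'(x) = 4(x - 4)(x - 3)(x + 4) vanishes at x ∈ {-4, 3, 4}; Q'(y) = 4(y - 2)(y - 1)(y + 3) vanishes at y ∈ {-3, 1, 2}.
Local minima of P (where P''>0): P(-4)=-768, P(4)=256. Local minima of Q: Q(-3)=-117, Q(2)=8.
So the global minimum of J is P(-4) + Q(-3) − 1 = -768 − 117 − 1 = -886, attained at (-4, -3).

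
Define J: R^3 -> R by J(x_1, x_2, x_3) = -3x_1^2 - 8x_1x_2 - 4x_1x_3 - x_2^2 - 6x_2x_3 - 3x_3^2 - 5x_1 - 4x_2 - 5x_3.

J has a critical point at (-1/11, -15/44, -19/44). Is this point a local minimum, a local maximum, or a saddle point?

saddle point

The Hessian is constant: H = [[-6, -8, -4], [-8, -2, -6], [-4, -6, -6]].
Leading principal minors: Δ₁ = -6, Δ₂ = -52, Δ₃ = 176.
The minors fit neither the all-positive nor the alternating-sign pattern, so H is indefinite: a saddle point.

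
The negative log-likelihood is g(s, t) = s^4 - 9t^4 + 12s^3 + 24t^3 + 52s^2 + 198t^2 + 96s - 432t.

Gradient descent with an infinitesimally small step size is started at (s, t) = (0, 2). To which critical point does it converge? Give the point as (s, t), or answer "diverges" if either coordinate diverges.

g is separable, so gradient descent decouples: s follows -∂g/∂s, t follows -∂g/∂t.
∂g/∂s = 4(s + 2)(s + 3)(s + 4); at s=0 this is 96, so s decreases.
∂g/∂t = -36(t - 4)(t - 1)(t + 3); at t=2 this is 360, so t decreases.
s converges to its nearest critical value -2 (a local min of the s-part); t converges to 1. The iterate converges to (-2, 1).

(-2, 1)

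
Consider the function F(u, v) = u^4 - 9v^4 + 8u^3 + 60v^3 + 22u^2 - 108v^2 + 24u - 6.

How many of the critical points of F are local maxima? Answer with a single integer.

2

F separates as a function of u plus a function of v, so ∇F=0 decouples.
∂F/∂u = 4(u + 1)(u + 2)(u + 3) = 0 at u ∈ {-3, -2, -1}; ∂F/∂v = -36v(v - 3)(v - 2) = 0 at v ∈ {0, 2, 3}.
The Hessian is diagonal: diag(F_uu, F_vv). Second derivatives: F_uu(-3)=8, F_uu(-2)=-4, F_uu(-1)=8; F_vv(0)=-216, F_vv(2)=72, F_vv(3)=-108.
Local maxima occur where both diagonal entries negative: (-2, 0), (-2, 3). Count: 2.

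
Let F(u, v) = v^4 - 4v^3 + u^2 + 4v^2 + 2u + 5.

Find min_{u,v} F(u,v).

4

F(u,v) separates as P(u) + Q(v) + 5, so its minimum is min P + min Q + 5.
P'(u) = 2u + 2 vanishes at u ∈ {-1}; Q'(v) = 4v(v - 2)(v - 1) vanishes at v ∈ {0, 1, 2}.
Local minima of P (where P''>0): P(-1)=-1. Local minima of Q: Q(0)=0, Q(2)=0.
So the global minimum of F is P(-1) + Q(0) + 5 = -1 + 0 + 5 = 4, attained at (-1, 0).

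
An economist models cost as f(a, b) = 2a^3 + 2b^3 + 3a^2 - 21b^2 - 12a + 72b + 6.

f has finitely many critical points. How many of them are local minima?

f separates as a function of a plus a function of b, so ∇f=0 decouples.
∂f/∂a = 6(a - 1)(a + 2) = 0 at a ∈ {-2, 1}; ∂f/∂b = 6(b - 4)(b - 3) = 0 at b ∈ {3, 4}.
The Hessian is diagonal: diag(f_aa, f_bb). Second derivatives: f_aa(-2)=-18, f_aa(1)=18; f_bb(3)=-6, f_bb(4)=6.
Local minima occur where both diagonal entries positive: (1, 4). Count: 1.

1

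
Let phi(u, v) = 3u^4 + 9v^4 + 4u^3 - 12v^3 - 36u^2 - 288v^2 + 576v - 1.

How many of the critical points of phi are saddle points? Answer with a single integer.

phi separates as a function of u plus a function of v, so ∇phi=0 decouples.
∂phi/∂u = 12u(u - 2)(u + 3) = 0 at u ∈ {-3, 0, 2}; ∂phi/∂v = 36(v - 4)(v - 1)(v + 4) = 0 at v ∈ {-4, 1, 4}.
The Hessian is diagonal: diag(phi_uu, phi_vv). Second derivatives: phi_uu(-3)=180, phi_uu(0)=-72, phi_uu(2)=120; phi_vv(-4)=1440, phi_vv(1)=-540, phi_vv(4)=864.
Saddle points occur where the two diagonal entries have opposite signs: (-3, 1), (0, -4), (0, 4), (2, 1). Count: 4.

4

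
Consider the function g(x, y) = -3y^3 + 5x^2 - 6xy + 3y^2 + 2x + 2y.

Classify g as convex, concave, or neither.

The term -3y^3 is cubic, so the Hessian is not constant.
∂²g/∂y² = -18y + 6, which takes both signs as y varies (negative for sufficiently large y). A diagonal entry of the Hessian changing sign means the Hessian is neither positive- nor negative-semidefinite on all of R^2.

neither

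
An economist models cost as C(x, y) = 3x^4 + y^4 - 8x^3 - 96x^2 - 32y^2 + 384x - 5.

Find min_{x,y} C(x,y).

-2053

C(x,y) separates as P(x) + Q(y) − 5, so its minimum is min P + min Q − 5.
P'(x) = 12(x - 4)(x - 2)(x + 4) vanishes at x ∈ {-4, 2, 4}; Q'(y) = 4y(y - 4)(y + 4) vanishes at y ∈ {-4, 0, 4}.
Local minima of P (where P''>0): P(-4)=-1792, P(4)=256. Local minima of Q: Q(-4)=-256, Q(4)=-256.
So the global minimum of C is P(-4) + Q(-4) − 5 = -1792 − 256 − 5 = -2053, attained at (-4, -4).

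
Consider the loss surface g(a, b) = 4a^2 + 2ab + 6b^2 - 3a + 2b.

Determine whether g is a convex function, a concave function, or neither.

g is quadratic, so its Hessian is the constant matrix H = [[8, 2], [2, 12]].
det(H) = 92, tr(H) = 20.
det(H) > 0 and tr(H) > 0, so H is positive definite everywhere: convex.

convex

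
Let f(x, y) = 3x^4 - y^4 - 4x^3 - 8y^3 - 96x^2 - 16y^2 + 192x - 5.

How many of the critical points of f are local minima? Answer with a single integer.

2

f separates as a function of x plus a function of y, so ∇f=0 decouples.
∂f/∂x = 12(x - 4)(x - 1)(x + 4) = 0 at x ∈ {-4, 1, 4}; ∂f/∂y = -4y(y + 2)(y + 4) = 0 at y ∈ {-4, -2, 0}.
The Hessian is diagonal: diag(f_xx, f_yy). Second derivatives: f_xx(-4)=480, f_xx(1)=-180, f_xx(4)=288; f_yy(-4)=-32, f_yy(-2)=16, f_yy(0)=-32.
Local minima occur where both diagonal entries positive: (-4, -2), (4, -2). Count: 2.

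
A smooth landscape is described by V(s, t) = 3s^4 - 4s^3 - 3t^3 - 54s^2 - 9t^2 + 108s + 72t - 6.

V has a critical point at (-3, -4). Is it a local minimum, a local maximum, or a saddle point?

local minimum

The mixed partial ∂²V/∂s∂t is 0, so the Hessian at any point is diag(V_ss, V_tt) = diag(12(3s^2 - 2s - 9), -18(t + 1)).
At (-3, -4): H = diag(288, 54).
Both eigenvalues are positive, so H is positive definite: a local minimum.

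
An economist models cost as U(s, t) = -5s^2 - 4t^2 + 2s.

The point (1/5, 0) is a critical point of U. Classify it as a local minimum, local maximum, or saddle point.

local maximum

The Hessian of U is constant: H = [[-10, 0], [0, -8]].
det(H) = (-10)·(-8) − 0² = 80.
det(H) > 0 and tr(H) = -18 < 0, so H is negative definite and the point is a local maximum.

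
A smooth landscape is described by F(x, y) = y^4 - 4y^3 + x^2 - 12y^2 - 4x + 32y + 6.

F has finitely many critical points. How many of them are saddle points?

F separates as a function of x plus a function of y, so ∇F=0 decouples.
∂F/∂x = 2(x - 2) = 0 at x ∈ {2}; ∂F/∂y = 4(y - 4)(y - 1)(y + 2) = 0 at y ∈ {-2, 1, 4}.
The Hessian is diagonal: diag(F_xx, F_yy). Second derivatives: F_xx(2)=2; F_yy(-2)=72, F_yy(1)=-36, F_yy(4)=72.
Saddle points occur where the two diagonal entries have opposite signs: (2, 1). Count: 1.

1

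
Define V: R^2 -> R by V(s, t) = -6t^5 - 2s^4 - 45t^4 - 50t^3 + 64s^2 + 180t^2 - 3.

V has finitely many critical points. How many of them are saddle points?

V separates as a function of s plus a function of t, so ∇V=0 decouples.
∂V/∂s = -8s(s - 4)(s + 4) = 0 at s ∈ {-4, 0, 4}; ∂V/∂t = -30t(t - 1)(t + 3)(t + 4) = 0 at t ∈ {-4, -3, 0, 1}.
The Hessian is diagonal: diag(V_ss, V_tt). Second derivatives: V_ss(-4)=-256, V_ss(0)=128, V_ss(4)=-256; V_tt(-4)=600, V_tt(-3)=-360, V_tt(0)=360, V_tt(1)=-600.
Saddle points occur where the two diagonal entries have opposite signs: (-4, -4), (-4, 0), (0, -3), (0, 1), (4, -4), (4, 0). Count: 6.

6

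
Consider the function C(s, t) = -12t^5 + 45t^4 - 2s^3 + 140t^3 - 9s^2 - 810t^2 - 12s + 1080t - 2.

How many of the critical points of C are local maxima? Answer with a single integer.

2

C separates as a function of s plus a function of t, so ∇C=0 decouples.
∂C/∂s = -6(s + 1)(s + 2) = 0 at s ∈ {-2, -1}; ∂C/∂t = -60(t - 3)(t - 2)(t - 1)(t + 3) = 0 at t ∈ {-3, 1, 2, 3}.
The Hessian is diagonal: diag(C_ss, C_tt). Second derivatives: C_ss(-2)=6, C_ss(-1)=-6; C_tt(-3)=7200, C_tt(1)=-480, C_tt(2)=300, C_tt(3)=-720.
Local maxima occur where both diagonal entries negative: (-1, 1), (-1, 3). Count: 2.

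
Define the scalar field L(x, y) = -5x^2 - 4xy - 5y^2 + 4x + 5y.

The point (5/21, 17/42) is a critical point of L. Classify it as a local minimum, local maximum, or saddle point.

local maximum

The Hessian of L is constant: H = [[-10, -4], [-4, -10]].
det(H) = (-10)·(-10) − (-4)² = 84.
det(H) > 0 and tr(H) = -20 < 0, so H is negative definite and the point is a local maximum.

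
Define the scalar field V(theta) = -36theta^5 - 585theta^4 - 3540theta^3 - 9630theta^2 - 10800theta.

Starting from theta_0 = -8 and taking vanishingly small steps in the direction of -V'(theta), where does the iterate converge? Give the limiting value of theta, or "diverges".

V'(theta) = -180(theta + 1)(theta + 3)(theta + 4)(theta + 5), so V'(-8) = -75600.
Gradient descent moves in the -V' direction, i.e. theta is increasing.
The nearest critical point in that direction is theta = -5, where V'' = 1440 > 0 (a local minimum). The iterate converges there.

-5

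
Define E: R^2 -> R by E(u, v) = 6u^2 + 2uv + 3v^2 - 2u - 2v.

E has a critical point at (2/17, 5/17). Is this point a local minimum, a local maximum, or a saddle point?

local minimum

The Hessian of E is constant: H = [[12, 2], [2, 6]].
det(H) = 12·6 − 2² = 68.
det(H) > 0 and tr(H) = 18 > 0, so H is positive definite and the point is a local minimum.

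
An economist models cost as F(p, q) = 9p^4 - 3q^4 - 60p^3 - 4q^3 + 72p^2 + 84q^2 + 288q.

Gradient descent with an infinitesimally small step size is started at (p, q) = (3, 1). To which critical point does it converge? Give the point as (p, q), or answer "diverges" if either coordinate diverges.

F is separable, so gradient descent decouples: p follows -∂F/∂p, q follows -∂F/∂q.
∂F/∂p = 36p(p - 4)(p - 1); at p=3 this is -216, so p increases.
∂F/∂q = -12(q - 4)(q + 2)(q + 3); at q=1 this is 432, so q decreases.
p converges to its nearest critical value 4 (a local min of the p-part); q converges to -2. The iterate converges to (4, -2).

(4, -2)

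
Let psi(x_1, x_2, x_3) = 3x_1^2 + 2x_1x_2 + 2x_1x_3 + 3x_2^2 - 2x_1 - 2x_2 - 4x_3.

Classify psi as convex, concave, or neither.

psi is quadratic, so its Hessian is the constant matrix H = [[6, 2, 2], [2, 6, 0], [2, 0, 0]].
Leading principal minors: 6, 32, -24.
Neither pattern holds ⇒ H is indefinite ⇒ neither convex nor concave.

neither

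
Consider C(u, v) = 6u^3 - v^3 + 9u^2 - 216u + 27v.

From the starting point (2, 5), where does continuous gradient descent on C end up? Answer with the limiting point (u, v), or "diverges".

diverges

C is separable, so gradient descent decouples: u follows -∂C/∂u, v follows -∂C/∂v.
∂C/∂u = 18(u - 3)(u + 4); at u=2 this is -108, so u increases.
∂C/∂v = -3(v - 3)(v + 3); at v=5 this is -48, so v increases.
The v-coordinate has no critical point in that direction and runs off to infinity.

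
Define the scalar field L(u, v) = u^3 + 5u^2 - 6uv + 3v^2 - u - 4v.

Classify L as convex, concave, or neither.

neither

The term u^3 is cubic, so the Hessian is not constant.
∂²L/∂u² = 6u + 10, which takes both signs as u varies (negative for sufficiently negative u). A diagonal entry of the Hessian changing sign means the Hessian is neither positive- nor negative-semidefinite on all of R^2.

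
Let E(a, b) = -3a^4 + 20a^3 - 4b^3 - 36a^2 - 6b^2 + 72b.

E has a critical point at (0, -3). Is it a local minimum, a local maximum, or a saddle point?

saddle point

The mixed partial ∂²E/∂a∂b is 0, so the Hessian at any point is diag(E_aa, E_bb) = diag(12(-3a^2 + 10a - 6), -12(2b + 1)).
At (0, -3): H = diag(-72, 60).
The eigenvalues have opposite signs, so H is indefinite: a saddle point.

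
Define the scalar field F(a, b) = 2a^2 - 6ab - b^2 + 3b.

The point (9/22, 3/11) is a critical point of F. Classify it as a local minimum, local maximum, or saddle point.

The Hessian of F is constant: H = [[4, -6], [-6, -2]].
det(H) = 4·(-2) − (-6)² = -44.
Since det(H) < 0, H is indefinite and the critical point is a saddle point.

saddle point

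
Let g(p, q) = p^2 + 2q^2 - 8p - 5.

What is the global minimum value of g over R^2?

g(p,q) separates as A(p) + B(q) − 5, so its minimum is min A + min B − 5.
A'(p) = 2p - 8 vanishes at p ∈ {4}; B'(q) = 4q vanishes at q ∈ {0}.
Local minima of A (where A''>0): A(4)=-16. Local minima of B: B(0)=0.
So the global minimum of g is A(4) + B(0) − 5 = -16 + 0 − 5 = -21, attained at (4, 0).

-21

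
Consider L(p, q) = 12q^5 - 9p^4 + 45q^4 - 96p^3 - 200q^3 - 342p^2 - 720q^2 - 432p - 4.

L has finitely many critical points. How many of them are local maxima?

4

L separates as a function of p plus a function of q, so ∇L=0 decouples.
∂L/∂p = -36(p + 1)(p + 3)(p + 4) = 0 at p ∈ {-4, -3, -1}; ∂L/∂q = 60q(q - 3)(q + 2)(q + 4) = 0 at q ∈ {-4, -2, 0, 3}.
The Hessian is diagonal: diag(L_pp, L_qq). Second derivatives: L_pp(-4)=-108, L_pp(-3)=72, L_pp(-1)=-216; L_qq(-4)=-3360, L_qq(-2)=1200, L_qq(0)=-1440, L_qq(3)=6300.
Local maxima occur where both diagonal entries negative: (-4, -4), (-4, 0), (-1, -4), (-1, 0). Count: 4.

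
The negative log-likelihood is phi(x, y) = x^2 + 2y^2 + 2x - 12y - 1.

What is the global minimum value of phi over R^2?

phi(x,y) separates as P(x) + Q(y) − 1, so its minimum is min P + min Q − 1.
P'(x) = 2x + 2 vanishes at x ∈ {-1}; Q'(y) = 4y - 12 vanishes at y ∈ {3}.
Local minima of P (where P''>0): P(-1)=-1. Local minima of Q: Q(3)=-18.
So the global minimum of phi is P(-1) + Q(3) − 1 = -1 − 18 − 1 = -20, attained at (-1, 3).

-20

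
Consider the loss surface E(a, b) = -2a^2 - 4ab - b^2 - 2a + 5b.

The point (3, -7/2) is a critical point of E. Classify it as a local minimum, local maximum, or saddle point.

saddle point

The Hessian of E is constant: H = [[-4, -4], [-4, -2]].
det(H) = (-4)·(-2) − (-4)² = -8.
Since det(H) < 0, H is indefinite and the critical point is a saddle point.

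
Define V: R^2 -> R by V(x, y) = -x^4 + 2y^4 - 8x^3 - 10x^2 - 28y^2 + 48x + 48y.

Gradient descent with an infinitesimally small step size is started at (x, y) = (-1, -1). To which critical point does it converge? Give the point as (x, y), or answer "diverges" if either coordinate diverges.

(-3, -3)

V is separable, so gradient descent decouples: x follows -∂V/∂x, y follows -∂V/∂y.
∂V/∂x = -4(x - 1)(x + 3)(x + 4); at x=-1 this is 48, so x decreases.
∂V/∂y = 8(y - 2)(y - 1)(y + 3); at y=-1 this is 96, so y decreases.
x converges to its nearest critical value -3 (a local min of the x-part); y converges to -3. The iterate converges to (-3, -3).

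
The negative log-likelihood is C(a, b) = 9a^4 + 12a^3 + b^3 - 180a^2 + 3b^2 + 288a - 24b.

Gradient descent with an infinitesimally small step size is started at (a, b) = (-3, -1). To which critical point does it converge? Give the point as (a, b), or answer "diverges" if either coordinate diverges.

C is separable, so gradient descent decouples: a follows -∂C/∂a, b follows -∂C/∂b.
∂C/∂a = 36(a - 2)(a - 1)(a + 4); at a=-3 this is 720, so a decreases.
∂C/∂b = 3(b - 2)(b + 4); at b=-1 this is -27, so b increases.
a converges to its nearest critical value -4 (a local min of the a-part); b converges to 2. The iterate converges to (-4, 2).

(-4, 2)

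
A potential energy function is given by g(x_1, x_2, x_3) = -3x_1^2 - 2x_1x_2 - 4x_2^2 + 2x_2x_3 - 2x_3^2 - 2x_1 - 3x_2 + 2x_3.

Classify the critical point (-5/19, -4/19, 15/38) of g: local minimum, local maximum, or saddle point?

local maximum

The Hessian is constant: H = [[-6, -2, 0], [-2, -8, 2], [0, 2, -4]].
Leading principal minors: Δ₁ = -6, Δ₂ = 44, Δ₃ = -152.
The minors alternate sign starting negative (−, +, −), so H is negative definite: a local maximum.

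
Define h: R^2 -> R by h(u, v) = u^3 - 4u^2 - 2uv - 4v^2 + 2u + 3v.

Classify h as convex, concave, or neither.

neither

The term u^3 is cubic, so the Hessian is not constant.
∂²h/∂u² = 6u - 8, which takes both signs as u varies (negative for sufficiently negative u). A diagonal entry of the Hessian changing sign means the Hessian is neither positive- nor negative-semidefinite on all of R^2.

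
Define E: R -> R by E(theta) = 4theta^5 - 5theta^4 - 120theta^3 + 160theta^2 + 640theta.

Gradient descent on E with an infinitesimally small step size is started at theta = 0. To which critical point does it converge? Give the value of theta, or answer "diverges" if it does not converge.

-1

E'(theta) = 20(theta - 4)(theta - 2)(theta + 1)(theta + 4), so E'(0) = 640.
Gradient descent moves in the -E' direction, i.e. theta is decreasing.
The nearest critical point in that direction is theta = -1, where E'' = 900 > 0 (a local minimum). The iterate converges there.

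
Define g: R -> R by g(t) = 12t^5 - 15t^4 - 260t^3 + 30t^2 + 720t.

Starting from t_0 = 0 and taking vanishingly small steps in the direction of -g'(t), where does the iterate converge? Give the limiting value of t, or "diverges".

-1

g'(t) = 60(t - 4)(t - 1)(t + 1)(t + 3), so g'(0) = 720.
Gradient descent moves in the -g' direction, i.e. t is decreasing.
The nearest critical point in that direction is t = -1, where g'' = 1200 > 0 (a local minimum). The iterate converges there.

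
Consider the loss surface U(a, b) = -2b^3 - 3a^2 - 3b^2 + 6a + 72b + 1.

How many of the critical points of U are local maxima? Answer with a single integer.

U separates as a function of a plus a function of b, so ∇U=0 decouples.
∂U/∂a = -6(a - 1) = 0 at a ∈ {1}; ∂U/∂b = -6(b - 3)(b + 4) = 0 at b ∈ {-4, 3}.
The Hessian is diagonal: diag(U_aa, U_bb). Second derivatives: U_aa(1)=-6; U_bb(-4)=42, U_bb(3)=-42.
Local maxima occur where both diagonal entries negative: (1, 3). Count: 1.

1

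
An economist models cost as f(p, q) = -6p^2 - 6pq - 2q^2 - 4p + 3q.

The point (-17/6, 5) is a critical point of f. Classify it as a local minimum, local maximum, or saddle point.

The Hessian of f is constant: H = [[-12, -6], [-6, -4]].
det(H) = (-12)·(-4) − (-6)² = 12.
det(H) > 0 and tr(H) = -16 < 0, so H is negative definite and the point is a local maximum.

local maximum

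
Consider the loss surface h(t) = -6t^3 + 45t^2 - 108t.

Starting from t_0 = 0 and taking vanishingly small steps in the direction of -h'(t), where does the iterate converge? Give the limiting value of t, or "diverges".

2

h'(t) = -18(t - 3)(t - 2), so h'(0) = -108.
Gradient descent moves in the -h' direction, i.e. t is increasing.
The nearest critical point in that direction is t = 2, where h'' = 18 > 0 (a local minimum). The iterate converges there.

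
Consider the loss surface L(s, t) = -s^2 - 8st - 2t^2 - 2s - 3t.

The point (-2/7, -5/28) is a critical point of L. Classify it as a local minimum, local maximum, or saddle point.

The Hessian of L is constant: H = [[-2, -8], [-8, -4]].
det(H) = (-2)·(-4) − (-8)² = -56.
Since det(H) < 0, H is indefinite and the critical point is a saddle point.

saddle point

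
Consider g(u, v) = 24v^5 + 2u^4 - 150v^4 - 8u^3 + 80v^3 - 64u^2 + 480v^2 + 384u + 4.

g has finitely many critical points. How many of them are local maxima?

2

g separates as a function of u plus a function of v, so ∇g=0 decouples.
∂g/∂u = 8(u - 4)(u - 3)(u + 4) = 0 at u ∈ {-4, 3, 4}; ∂g/∂v = 120v(v - 4)(v - 2)(v + 1) = 0 at v ∈ {-1, 0, 2, 4}.
The Hessian is diagonal: diag(g_uu, g_vv). Second derivatives: g_uu(-4)=448, g_uu(3)=-56, g_uu(4)=64; g_vv(-1)=-1800, g_vv(0)=960, g_vv(2)=-1440, g_vv(4)=4800.
Local maxima occur where both diagonal entries negative: (3, -1), (3, 2). Count: 2.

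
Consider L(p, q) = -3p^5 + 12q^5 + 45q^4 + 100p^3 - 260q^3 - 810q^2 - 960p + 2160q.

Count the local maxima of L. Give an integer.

L separates as a function of p plus a function of q, so ∇L=0 decouples.
∂L/∂p = -15(p - 4)(p - 2)(p + 2)(p + 4) = 0 at p ∈ {-4, -2, 2, 4}; ∂L/∂q = 60(q - 3)(q - 1)(q + 3)(q + 4) = 0 at q ∈ {-4, -3, 1, 3}.
The Hessian is diagonal: diag(L_pp, L_qq). Second derivatives: L_pp(-4)=1440, L_pp(-2)=-720, L_pp(2)=720, L_pp(4)=-1440; L_qq(-4)=-2100, L_qq(-3)=1440, L_qq(1)=-2400, L_qq(3)=5040.
Local maxima occur where both diagonal entries negative: (-2, -4), (-2, 1), (4, -4), (4, 1). Count: 4.

4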